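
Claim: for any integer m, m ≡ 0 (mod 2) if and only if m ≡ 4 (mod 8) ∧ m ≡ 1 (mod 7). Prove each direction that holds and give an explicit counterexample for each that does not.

(⇒) This fails: m = 0 gives 0 ≡ 0 (mod 2) but 0 ≡ 0 (mod 8), so the conjunction on the right does not hold.

(⇐) Conversely, if m ≡ 4 (mod 8) and m ≡ 1 (mod 7), then by the Chinese remainder theorem m ≡ 36 (mod 56). Since 36 ≡ 0 (mod 2) and 2 ∣ 56, we get m ≡ 0 (mod 2).

(⇒) fails; (⇐) holds.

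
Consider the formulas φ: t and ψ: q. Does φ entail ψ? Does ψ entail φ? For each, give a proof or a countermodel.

(⇒) fails and (⇐) fails.

(⟹) This fails. Under q = F, t = T, the left side is true but the right side is false.

(⟸) This fails. Under q = T, t = F, the left side is false but the right side is true.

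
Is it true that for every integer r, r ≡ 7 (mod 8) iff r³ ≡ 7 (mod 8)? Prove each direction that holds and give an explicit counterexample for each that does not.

(→) Suppose r ≡ 7 (mod 8). Write r = 8j + 7. Then (8j + 7)³ = 512j³ + 1344j² + 1176j + 343 = 8(64j³ + 168j² + 147j + 42) + 7, so r³ ≡ 7 (mod 8).

(←) For the converse, argue contrapositively. If r ≢ 7 (mod 8), then r is congruent to one of 0, 1, 2, 3, 4, 5, 6 modulo 8, and these give r³ ≡ 0, 1, 0, 3, 0, 5, 0 respectively — never 7.

Equivalent; both directions hold.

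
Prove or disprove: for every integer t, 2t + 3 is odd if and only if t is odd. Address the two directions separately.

[⇐] Suppose t is odd. Since 2 is even, 2t is even for every t, so 2t + 3 has the same parity as 3, which is odd. Hence 2t + 3 is odd.

[⇒] This fails: take t = 4. Then 2t + 3 = 11, which is odd, yet t = 4 is even, not odd.

Only the converse holds.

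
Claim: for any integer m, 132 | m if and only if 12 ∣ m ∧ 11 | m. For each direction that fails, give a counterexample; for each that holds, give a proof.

Both directions hold; the statement is true.

(⇒) If 132 ∣ m, write m = 132q. Since 132 = 11·12, m = 12·(11q), so 12 ∣ m; and since 132 = 12·11, m = 11·(12q), so 11 ∣ m.

(⇐) Suppose 12 ∣ m and 11 ∣ m. Any common multiple of 12 and 11 is a multiple of their lcm; here gcd(12, 11) = 1, so lcm(12, 11) = 12·11 = 132, so 132 ∣ m.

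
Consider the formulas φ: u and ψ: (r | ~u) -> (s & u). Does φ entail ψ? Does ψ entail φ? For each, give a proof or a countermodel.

(→) This fails. Under u = T, s = F, r = T, the left side is true but the right side is false.

(←) Assume the antecedent. If u is true, u reduces to true regardless of the other variables. If u is false, the antecedent cannot hold. Either way u holds.

(⇒) fails; (⇐) holds.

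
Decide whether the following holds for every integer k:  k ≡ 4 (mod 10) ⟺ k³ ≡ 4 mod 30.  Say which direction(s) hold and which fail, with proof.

Not equivalent: only (⇐) holds.

Forward direction. This fails: take k = 14. Then 14 ≡ 4 (mod 10), but 14³ = 2744 ≡ 14 (mod 30), not 4.

Converse. The residues r modulo 30 with r³ ≡ 4 (mod 30) are exactly {4}, and each is ≡ 4 (mod 10).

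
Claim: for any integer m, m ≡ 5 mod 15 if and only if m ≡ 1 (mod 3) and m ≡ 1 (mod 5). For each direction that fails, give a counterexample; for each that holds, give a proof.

(⟹) This fails: m = 5 gives 5 ≡ 5 (mod 15) but 5 ≡ 2 (mod 3), so the conjunction on the right does not hold.

(⟸) This fails: m = 1 satisfies both congruences on the right (1 ≡ 1 mod 3 and 1 ≡ 1 mod 5) yet 1 ≡ 1 (mod 15), not 5.

Neither implication holds.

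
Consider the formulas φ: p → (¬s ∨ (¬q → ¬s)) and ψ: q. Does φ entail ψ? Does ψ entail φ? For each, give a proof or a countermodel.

[⇒] This fails. Under p = F, s = F, q = F, the left side is true but the right side is false.

[⇐] Assume the antecedent. If p is true, the antecedent forces (p = T, s = F, q = T) or (p = T, s = T, q = T), and p → (¬s ∨ (¬q → ¬s)) holds there. If p is false, p → (¬s ∨ (¬q → ¬s)) reduces to true regardless of the other variables. Either way p → (¬s ∨ (¬q → ¬s)) holds.

The forward direction fails; the converse holds.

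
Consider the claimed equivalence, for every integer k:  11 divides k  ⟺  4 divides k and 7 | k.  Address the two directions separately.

(⇒) This fails: take k = 11. Certainly 11 ∣ 11, but 4 ∤ 11.

(⇐) This fails: take k = 28. Both 4 ∣ 28 and 7 ∣ 28, yet 28 is not a multiple of 11 (since 28 = 2·11 + 6), so 11 ∤ 28.

Neither direction holds.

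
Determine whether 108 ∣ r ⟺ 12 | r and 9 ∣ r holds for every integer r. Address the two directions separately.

Not equivalent: only (⇒) holds.

Forward direction. If 108 ∣ r, write r = 108q. Since 108 = 9·12, r = 12·(9q), so 12 ∣ r; and since 108 = 12·9, r = 9·(12q), so 9 ∣ r.

Converse. This fails: take r = 36. Both 12 ∣ 36 and 9 ∣ 36, yet 36 is not a multiple of 108 (since 36 = 0·108 + 36), so 108 ∤ 36.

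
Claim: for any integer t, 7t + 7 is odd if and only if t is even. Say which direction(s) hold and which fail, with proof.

Both directions hold.

Forward direction. Suppose 7t + 7 is odd. Since 7 is odd, 7t and t have the same parity, so 7t + 7 ≡ t + 7 (mod 2). As 7 is odd, 7t + 7 is odd exactly when t is even. Thus t is even.

Converse. Suppose t is even; write t = 2j. Then 7t + 7 = 7·(2j) + 7 = 2·7j + 7, which is odd.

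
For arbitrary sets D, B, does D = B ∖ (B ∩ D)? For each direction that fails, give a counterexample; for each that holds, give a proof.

(⟹) This inclusion fails. Take D = {1}, B = ∅; then 1 ∈ D but 1 ∉ B ∖ (B ∩ D).

(⟸) This inclusion fails. Take D = ∅, B = {1}; then 1 ∈ B ∖ (B ∩ D) but 1 ∉ D.

Neither inclusion holds.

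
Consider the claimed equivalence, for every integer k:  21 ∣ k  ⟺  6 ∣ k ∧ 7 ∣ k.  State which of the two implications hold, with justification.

(→) This fails: take k = 21. Certainly 21 ∣ 21, but 6 ∤ 21.

(←) Suppose 6 ∣ k and 7 ∣ k. Any common multiple of 6 and 7 is a multiple of their lcm; here gcd(6, 7) = 1, so lcm(6, 7) = 6·7 = 42, so 42 ∣ k. Since 21 ∣ 42, it follows that 21 ∣ k.

The forward direction fails; the converse holds.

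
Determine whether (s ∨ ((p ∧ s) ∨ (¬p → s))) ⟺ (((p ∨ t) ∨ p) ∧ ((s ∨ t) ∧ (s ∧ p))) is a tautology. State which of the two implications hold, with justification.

(→) This fails. Under t = F, s = T, p = F, the left side is true but the right side is false.

(←) Assume the antecedent. If t is true, the antecedent forces (t = T, s = T, p = T), and s ∨ ((p ∧ s) ∨ (¬p → s)) holds there. If t is false, the antecedent forces (t = F, s = T, p = T), and s ∨ ((p ∧ s) ∨ (¬p → s)) holds there. Either way s ∨ ((p ∧ s) ∨ (¬p → s)) holds.

The forward direction fails; the converse holds.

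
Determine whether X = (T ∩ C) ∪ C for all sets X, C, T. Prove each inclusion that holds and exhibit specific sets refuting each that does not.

Forward inclusion. This inclusion fails. Take X = {1}, C = ∅, T = ∅; then 1 ∈ X but 1 ∉ (T ∩ C) ∪ C.

Reverse inclusion. This inclusion fails. Take X = ∅, C = {1}, T = ∅; then 1 ∈ (T ∩ C) ∪ C but 1 ∉ X.

(⊆) fails and (⊇) fails.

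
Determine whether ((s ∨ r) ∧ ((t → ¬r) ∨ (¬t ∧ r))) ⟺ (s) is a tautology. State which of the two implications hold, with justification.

[⇒] This fails. Under t = F, s = F, r = T, the left side is true but the right side is false.

[⇐] This fails. Under t = T, s = T, r = T, the left side is false but the right side is true.

Neither direction holds.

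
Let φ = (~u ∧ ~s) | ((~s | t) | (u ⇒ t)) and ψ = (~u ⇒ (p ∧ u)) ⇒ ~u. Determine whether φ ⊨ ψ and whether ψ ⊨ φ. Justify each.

(⟸) Assume the antecedent. If u is true, the antecedent cannot hold. If u is false, the consequent reduces to true regardless of the other variables. Either way the consequent holds.

(⟹) This fails. Under p = F, u = T, s = F, t = F, the left side is true but the right side is false.

(⇒) fails; (⇐) holds.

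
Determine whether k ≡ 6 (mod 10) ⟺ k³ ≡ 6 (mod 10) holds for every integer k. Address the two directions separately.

[⇒] Suppose k ≡ 6 (mod 10). Write k = 10j + 6. Then (10j + 6)³ = 1000j³ + 1800j² + 1080j + 216 = 10(100j³ + 180j² + 108j + 21) + 6, so k³ ≡ 6 (mod 10).

[⇐] Conversely, suppose k³ ≡ 6 (mod 10). The only residue r in {0, …, 9} with r³ ≡ 6 (mod 10) is r = 6, so k ≡ 6 (mod 10).

The biconditional holds.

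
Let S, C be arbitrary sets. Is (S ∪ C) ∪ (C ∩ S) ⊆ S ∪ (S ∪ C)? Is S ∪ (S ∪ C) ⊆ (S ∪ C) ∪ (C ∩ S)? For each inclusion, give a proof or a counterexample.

Both inclusions hold.

(⊆) Let x ∈ (S ∪ C) ∪ (C ∩ S). Then either x ∈ S and x ∉ C; or x ∈ C and x ∉ S; or x ∈ S ∩ C. In each case x ∈ S ∪ (S ∪ C), so (S ∪ C) ∪ (C ∩ S) ⊆ S ∪ (S ∪ C).

(⊇) Let x ∈ S ∪ (S ∪ C). Then either x ∈ S and x ∉ C; or x ∈ C and x ∉ S; or x ∈ S ∩ C. In each case x ∈ (S ∪ C) ∪ (C ∩ S), so S ∪ (S ∪ C) ⊆ (S ∪ C) ∪ (C ∩ S).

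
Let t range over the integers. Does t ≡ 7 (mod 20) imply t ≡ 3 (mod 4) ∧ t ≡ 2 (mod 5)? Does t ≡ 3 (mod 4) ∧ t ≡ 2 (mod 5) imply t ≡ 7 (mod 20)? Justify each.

(⟹) Suppose t ≡ 7 (mod 20); write t = 20j + 7. Since 4 ∣ 20, reducing mod 4 gives t ≡ 7 ≡ 3 (mod 4); since 5 ∣ 20, reducing mod 5 gives t ≡ 7 ≡ 2 (mod 5).

(⟸) Conversely, if t ≡ 3 (mod 4) and t ≡ 2 (mod 5), then by the Chinese remainder theorem t ≡ 7 (mod 20). This is exactly t ≡ 7 (mod 20).

Both implications hold.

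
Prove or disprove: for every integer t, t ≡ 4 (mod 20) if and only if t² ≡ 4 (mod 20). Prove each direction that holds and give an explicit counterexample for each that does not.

Neither implication holds.

(⟹) This fails: take t = 4. Then 4 ≡ 4 (mod 20), but 4² = 16 ≡ 16 (mod 20), not 4.

(⟸) This fails: take t = 2. Then 2² = 4 ≡ 4 (mod 20), yet 2 ≡ 2 (mod 20), not 4.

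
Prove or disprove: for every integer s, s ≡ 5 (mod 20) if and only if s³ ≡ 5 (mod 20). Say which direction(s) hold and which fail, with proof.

Equivalent; both directions hold.

(⇒) Suppose s ≡ 5 (mod 20). Write s = 20j + 5. Then (20j + 5)³ = 8000j³ + 6000j² + 1500j + 125 = 20(400j³ + 300j² + 75j + 6) + 5, so s³ ≡ 5 (mod 20).

(⇐) Conversely, suppose s³ ≡ 5 (mod 20). The only residue r in {0, …, 19} with r³ ≡ 5 (mod 20) is r = 5, so s ≡ 5 (mod 20).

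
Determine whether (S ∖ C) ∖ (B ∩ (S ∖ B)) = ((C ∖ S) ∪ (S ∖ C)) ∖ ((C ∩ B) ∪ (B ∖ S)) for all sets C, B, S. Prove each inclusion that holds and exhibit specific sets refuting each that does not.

The sets are not equal: only the forward inclusion holds.

(⟸) This inclusion fails. Take C = {1}, B = ∅, S = ∅; then 1 ∈ ((C ∖ S) ∪ (S ∖ C)) ∖ ((C ∩ B) ∪ (B ∖ S)) but 1 ∉ (S ∖ C) ∖ (B ∩ (S ∖ B)).

(⟹) Let x ∈ (S ∖ C) ∖ (B ∩ (S ∖ B)). Then either x ∈ S and x ∉ C, B; or x ∈ B ∩ S and x ∉ C. In each case x ∈ ((C ∖ S) ∪ (S ∖ C)) ∖ ((C ∩ B) ∪ (B ∖ S)), so (S ∖ C) ∖ (B ∩ (S ∖ B)) ⊆ ((C ∖ S) ∪ (S ∖ C)) ∖ ((C ∩ B) ∪ (B ∖ S)).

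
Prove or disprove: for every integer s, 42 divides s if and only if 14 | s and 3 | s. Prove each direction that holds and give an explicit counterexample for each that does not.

Both implications hold.

(⟸) Suppose 14 ∣ s and 3 ∣ s. Any common multiple of 14 and 3 is a multiple of their lcm; here gcd(14, 3) = 1, so lcm(14, 3) = 14·3 = 42, so 42 ∣ s.

(⟹) If 42 ∣ s, write s = 42q. Since 42 = 3·14, s = 14·(3q), so 14 ∣ s; and since 42 = 14·3, s = 3·(14q), so 3 ∣ s.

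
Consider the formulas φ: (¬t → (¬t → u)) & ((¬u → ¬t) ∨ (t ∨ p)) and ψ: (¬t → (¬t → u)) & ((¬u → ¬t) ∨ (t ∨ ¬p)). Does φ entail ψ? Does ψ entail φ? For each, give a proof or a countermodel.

Forward direction. Assume the antecedent. If u is true, the consequent reduces to true regardless of the other variables. If u is false, the antecedent forces (u = F, p = F, t = T) or (u = F, p = T, t = T), and the consequent holds there. Either way the consequent holds.

Converse. Assume the antecedent. If u is true, the consequent reduces to true regardless of the other variables. If u is false, the antecedent forces (u = F, p = F, t = T) or (u = F, p = T, t = T), and the consequent holds there. Either way the consequent holds.

The biconditional holds.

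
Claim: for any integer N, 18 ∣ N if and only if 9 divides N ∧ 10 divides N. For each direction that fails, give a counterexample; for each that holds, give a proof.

Not equivalent: only (⇐) holds.

(⟹) This fails: take N = 18. Certainly 18 ∣ 18, but 10 ∤ 18.

(⟸) Suppose 9 ∣ N and 10 ∣ N. Any common multiple of 9 and 10 is a multiple of their lcm; here gcd(9, 10) = 1, so lcm(9, 10) = 9·10 = 90, so 90 ∣ N. Since 18 ∣ 90, it follows that 18 ∣ N.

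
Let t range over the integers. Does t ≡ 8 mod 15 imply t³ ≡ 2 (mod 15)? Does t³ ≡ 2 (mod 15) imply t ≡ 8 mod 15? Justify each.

Equivalent; both directions hold.

[⇒] Suppose t ≡ 8 mod 15. Write t = 15j + 8. Then (15j + 8)³ = 3375j³ + 5400j² + 2880j + 512 = 15(225j³ + 360j² + 192j + 34) + 2, so t³ ≡ 2 (mod 15).

[⇐] Conversely, suppose t³ ≡ 2 (mod 15). The only residue r in {0, …, 14} with r³ ≡ 2 (mod 15) is r = 8, so t ≡ 8 (mod 15).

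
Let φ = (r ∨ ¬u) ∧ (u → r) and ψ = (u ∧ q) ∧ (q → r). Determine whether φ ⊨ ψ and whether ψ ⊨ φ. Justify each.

The forward direction fails; the converse holds.

Converse. Assume the antecedent. If q is true, the antecedent forces (q = T, r = T, u = T), and (r ∨ ¬u) ∧ (u → r) holds there. If q is false, the antecedent cannot hold. Either way (r ∨ ¬u) ∧ (u → r) holds.

Forward direction. This fails. Under q = F, r = F, u = F, the left side is true but the right side is false.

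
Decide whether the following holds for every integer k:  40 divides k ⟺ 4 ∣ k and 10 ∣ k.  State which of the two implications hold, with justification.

Only the forward implication holds.

[⇐] This fails: take k = 20. Both 4 ∣ 20 and 10 ∣ 20, yet 20 is not a multiple of 40 (since 20 = 0·40 + 20), so 40 ∤ 20.

[⇒] If 40 ∣ k, write k = 40q. Since 40 = 10·4, k = 4·(10q), so 4 ∣ k; and since 40 = 4·10, k = 10·(4q), so 10 ∣ k.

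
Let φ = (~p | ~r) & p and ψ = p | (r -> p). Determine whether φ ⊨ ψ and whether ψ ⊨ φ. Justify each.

Only the forward direction holds.

(→) Assume the antecedent. If p is true, p | (r -> p) reduces to true regardless of the other variables. If p is false, the antecedent cannot hold. Either way p | (r -> p) holds.

(←) This fails. Under p = F, r = F, the left side is false but the right side is true.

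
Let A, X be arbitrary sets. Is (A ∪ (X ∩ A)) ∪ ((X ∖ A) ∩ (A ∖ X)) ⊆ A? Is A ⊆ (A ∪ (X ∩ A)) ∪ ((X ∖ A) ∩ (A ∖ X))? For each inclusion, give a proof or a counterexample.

Both inclusions hold.

Forward inclusion. Let x ∈ (A ∪ (X ∩ A)) ∪ ((X ∖ A) ∩ (A ∖ X)). Then either x ∈ A and x ∉ X; or x ∈ A ∩ X. In each case x ∈ A, so (A ∪ (X ∩ A)) ∪ ((X ∖ A) ∩ (A ∖ X)) ⊆ A.

Reverse inclusion. Let x ∈ A. Then either x ∈ A and x ∉ X; or x ∈ A ∩ X. In each case x ∈ (A ∪ (X ∩ A)) ∪ ((X ∖ A) ∩ (A ∖ X)), so A ⊆ (A ∪ (X ∩ A)) ∪ ((X ∖ A) ∩ (A ∖ X)).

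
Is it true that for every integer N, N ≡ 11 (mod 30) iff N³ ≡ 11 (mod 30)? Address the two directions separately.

Forward direction. Suppose N ≡ 11 (mod 30). Write N = 30j + 11. Then (30j + 11)³ = 27000j³ + 29700j² + 10890j + 1331 = 30(900j³ + 990j² + 363j + 44) + 11, so N³ ≡ 11 (mod 30).

Converse. Suppose N³ ≡ 11 (mod 30). The only residue r in {0, …, 29} with r³ ≡ 11 (mod 30) is r = 11, so N ≡ 11 (mod 30).

The biconditional holds.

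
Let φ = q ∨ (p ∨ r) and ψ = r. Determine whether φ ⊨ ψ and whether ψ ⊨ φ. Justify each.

(⇒) This fails. Under p = T, r = F, q = F, the left side is true but the right side is false.

(⇐) Assume the antecedent. If p is true, q ∨ (p ∨ r) reduces to true regardless of the other variables. If p is false, the antecedent forces (p = F, r = T, q = F) or (p = F, r = T, q = T), and q ∨ (p ∨ r) holds there. Either way q ∨ (p ∨ r) holds.

Only the reverse direction holds.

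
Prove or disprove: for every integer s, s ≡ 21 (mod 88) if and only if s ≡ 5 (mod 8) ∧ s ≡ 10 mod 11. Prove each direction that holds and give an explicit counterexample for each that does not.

(→) Suppose s ≡ 21 (mod 88); write s = 88j + 21. Since 8 ∣ 88, reducing mod 8 gives s ≡ 21 ≡ 5 (mod 8); since 11 ∣ 88, reducing mod 11 gives s ≡ 21 ≡ 10 (mod 11).

(←) Conversely, if s ≡ 5 (mod 8) and s ≡ 10 (mod 11), then by the Chinese remainder theorem s ≡ 21 (mod 88). This is exactly s ≡ 21 (mod 88).

Both directions hold.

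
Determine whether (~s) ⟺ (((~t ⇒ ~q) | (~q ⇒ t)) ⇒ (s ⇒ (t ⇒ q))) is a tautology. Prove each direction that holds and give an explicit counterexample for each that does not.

Not equivalent: only (⇒) holds.

[⇒] Assume the antecedent. If s is true, the antecedent cannot hold. If s is false, the consequent reduces to true regardless of the other variables. Either way the consequent holds.

[⇐] This fails. Under s = T, q = F, t = F, the left side is false but the right side is true.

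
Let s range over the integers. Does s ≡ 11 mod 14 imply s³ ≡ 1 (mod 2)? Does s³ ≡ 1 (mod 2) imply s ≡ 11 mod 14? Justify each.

(⇒) holds; (⇐) fails.

(→) Suppose s ≡ 11 (mod 14). Then s³ ≡ 11³ = 1331 (mod 14), and since 2 ∣ 14, also s³ ≡ 1 (mod 2).

(←) This fails: take s = 1. Then 1³ = 1 ≡ 1 (mod 2), yet 1 ≡ 1 (mod 14), not 11.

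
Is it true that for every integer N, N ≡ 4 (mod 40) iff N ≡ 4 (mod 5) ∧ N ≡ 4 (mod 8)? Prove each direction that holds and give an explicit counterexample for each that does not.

The biconditional holds.

(⟸) If N ≡ 4 (mod 5) and N ≡ 4 (mod 8), then by the Chinese remainder theorem N ≡ 4 (mod 40). This is exactly N ≡ 4 (mod 40).

(⟹) Suppose N ≡ 4 (mod 40); write N = 40j + 4. Since 5 ∣ 40, reducing mod 5 gives N ≡ 4 (mod 5); since 8 ∣ 40, reducing mod 8 gives N ≡ 4 (mod 8).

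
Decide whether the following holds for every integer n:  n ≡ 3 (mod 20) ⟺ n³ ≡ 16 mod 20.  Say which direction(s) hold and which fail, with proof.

[⇒] This fails: take n = 3. Then 3 ≡ 3 (mod 20), but 3³ = 27 ≡ 7 (mod 20), not 16.

[⇐] This fails: take n = 6. Then 6³ = 216 ≡ 16 (mod 20), yet 6 ≡ 6 (mod 20), not 3.

Neither direction holds.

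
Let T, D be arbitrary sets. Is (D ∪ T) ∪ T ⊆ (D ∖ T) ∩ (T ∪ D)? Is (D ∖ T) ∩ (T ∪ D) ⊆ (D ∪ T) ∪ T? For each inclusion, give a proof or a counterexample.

(⟹) This inclusion fails. Take T = {1}, D = ∅; then 1 ∈ (D ∪ T) ∪ T but 1 ∉ (D ∖ T) ∩ (T ∪ D).

(⟸) Let x ∈ (D ∖ T) ∩ (T ∪ D). Then x ∈ D and x ∉ T, from which x ∈ (D ∪ T) ∪ T.

Only the reverse inclusion holds.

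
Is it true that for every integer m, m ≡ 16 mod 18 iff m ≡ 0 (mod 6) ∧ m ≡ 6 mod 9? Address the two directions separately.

[⇒] This fails: m = 16 gives 16 ≡ 16 (mod 18) but 16 ≡ 4 (mod 6), so the conjunction on the right does not hold.

[⇐] This fails: m = 6 satisfies both congruences on the right (6 ≡ 0 mod 6 and 6 ≡ 6 mod 9) yet 6 ≡ 6 (mod 18), not 16.

Neither implication holds.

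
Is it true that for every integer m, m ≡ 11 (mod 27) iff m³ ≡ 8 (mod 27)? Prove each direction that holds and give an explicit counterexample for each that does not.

(⇒) Suppose m ≡ 11 (mod 27). Write m = 27j + 11. Then (27j + 11)³ = 19683j³ + 24057j² + 9801j + 1331 = 27(729j³ + 891j² + 363j + 49) + 8, so m³ ≡ 8 (mod 27).

(⇐) This fails: take m = 2. Then 2³ = 8 ≡ 8 (mod 27), yet 2 ≡ 2 (mod 27), not 11.

Not equivalent: only (⇒) holds.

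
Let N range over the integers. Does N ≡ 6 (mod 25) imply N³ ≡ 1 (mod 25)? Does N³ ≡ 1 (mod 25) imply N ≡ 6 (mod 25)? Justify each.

[⇒] This fails: take N = 6. Then 6 ≡ 6 (mod 25), but 6³ = 216 ≡ 16 (mod 25), not 1.

[⇐] This fails: take N = 1. Then 1³ = 1 ≡ 1 (mod 25), yet 1 ≡ 1 (mod 25), not 6.

Both directions fail.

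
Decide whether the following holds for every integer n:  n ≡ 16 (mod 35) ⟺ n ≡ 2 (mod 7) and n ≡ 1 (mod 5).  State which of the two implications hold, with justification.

Both directions hold; the statement is true.

(⇒) Suppose n ≡ 16 (mod 35); write n = 35j + 16. Since 7 ∣ 35, reducing mod 7 gives n ≡ 16 ≡ 2 (mod 7); since 5 ∣ 35, reducing mod 5 gives n ≡ 16 ≡ 1 (mod 5).

(⇐) Conversely, if n ≡ 2 (mod 7) and n ≡ 1 (mod 5), then by the Chinese remainder theorem n ≡ 16 (mod 35). This is exactly n ≡ 16 (mod 35).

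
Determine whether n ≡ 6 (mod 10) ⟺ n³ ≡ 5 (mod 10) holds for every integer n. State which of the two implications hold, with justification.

Forward direction. This fails: take n = 6. Then 6 ≡ 6 (mod 10), but 6³ = 216 ≡ 6 (mod 10), not 5.

Converse. This fails: take n = 5. Then 5³ = 125 ≡ 5 (mod 10), yet 5 ≡ 5 (mod 10), not 6.

Neither implication holds.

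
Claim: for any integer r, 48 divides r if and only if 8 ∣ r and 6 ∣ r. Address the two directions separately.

[⇐] This fails: take r = 24. Both 8 ∣ 24 and 6 ∣ 24, yet 24 is not a multiple of 48 (since 24 = 0·48 + 24), so 48 ∤ 24.

[⇒] If 48 ∣ r, write r = 48q. Since 48 = 6·8, r = 8·(6q), so 8 ∣ r; and since 48 = 8·6, r = 6·(8q), so 6 ∣ r.

Not equivalent: only (⇒) holds.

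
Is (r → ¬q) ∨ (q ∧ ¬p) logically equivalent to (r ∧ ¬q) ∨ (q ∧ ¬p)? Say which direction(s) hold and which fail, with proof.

(←) Assume the antecedent. If q is true, the antecedent forces (q = T, r = F, p = F) or (q = T, r = T, p = F), and (r → ¬q) ∨ (q ∧ ¬p) holds there. If q is false, (r → ¬q) ∨ (q ∧ ¬p) reduces to true regardless of the other variables. Either way (r → ¬q) ∨ (q ∧ ¬p) holds.

(→) This fails. Under q = F, r = F, p = F, the left side is true but the right side is false.

Not equivalent: only (⇐) holds.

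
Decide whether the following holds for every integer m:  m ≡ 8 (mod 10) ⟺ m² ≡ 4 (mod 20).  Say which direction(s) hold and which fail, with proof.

[⇐] This fails: take m = 2. Then 2² = 4 ≡ 4 (mod 20), yet 2 ≡ 2 (mod 10), not 8.

[⇒] Suppose m ≡ 8 (mod 10). Working modulo 20, m ∈ {8, 18}; for each such r, r² ≡ 4 (mod 20).

(⇒) holds; (⇐) fails.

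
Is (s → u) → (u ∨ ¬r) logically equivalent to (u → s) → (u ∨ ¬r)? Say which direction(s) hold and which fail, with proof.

[⇒] This fails. Under u = F, s = T, r = T, the left side is true but the right side is false.

[⇐] Assume the antecedent. If u is true, (s → u) → (u ∨ ¬r) reduces to true regardless of the other variables. If u is false, the antecedent forces (u = F, s = F, r = F) or (u = F, s = T, r = F), and (s → u) → (u ∨ ¬r) holds there. Either way (s → u) → (u ∨ ¬r) holds.

Not equivalent: only (⇐) holds.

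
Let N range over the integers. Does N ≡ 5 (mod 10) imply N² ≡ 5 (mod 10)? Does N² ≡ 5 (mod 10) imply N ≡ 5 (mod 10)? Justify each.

Both directions hold; the statement is true.

(⇒) Suppose N ≡ 5 (mod 10). Write N = 10j + 5. Then (10j + 5)² = 100j² + 100j + 25 = 10(10j² + 10j + 2) + 5, so N² ≡ 5 (mod 10).

(⇐) For the converse, argue contrapositively. If N ≢ 5 (mod 10), then N is congruent to one of 0, 1, 2, 3, 4, 6, 7, 8, 9 modulo 10, and these give N² ≡ 0, 1, 4, 9, 6, 6, 9, 4, 1 respectively — never 5.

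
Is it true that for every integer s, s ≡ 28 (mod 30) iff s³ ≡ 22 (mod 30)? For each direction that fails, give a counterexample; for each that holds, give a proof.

Both directions hold.

[⇒] Suppose s ≡ 28 (mod 30). Write s = 30j + 28. Then (30j + 28)³ = 27000j³ + 75600j² + 70560j + 21952 = 30(900j³ + 2520j² + 2352j + 731) + 22, so s³ ≡ 22 (mod 30).

[⇐] Conversely, suppose s³ ≡ 22 (mod 30). The only residue r in {0, …, 29} with r³ ≡ 22 (mod 30) is r = 28, so s ≡ 28 (mod 30).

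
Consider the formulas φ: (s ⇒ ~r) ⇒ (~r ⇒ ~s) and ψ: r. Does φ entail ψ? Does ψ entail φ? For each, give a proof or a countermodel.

Not equivalent: only (⇐) holds.

(⇒) This fails. Under s = F, r = F, the left side is true but the right side is false.

(⇐) Assume the antecedent. If s is true, the antecedent forces (s = T, r = T), and (s ⇒ ~r) ⇒ (~r ⇒ ~s) holds there. If s is false, (s ⇒ ~r) ⇒ (~r ⇒ ~s) reduces to true regardless of the other variables. Either way (s ⇒ ~r) ⇒ (~r ⇒ ~s) holds.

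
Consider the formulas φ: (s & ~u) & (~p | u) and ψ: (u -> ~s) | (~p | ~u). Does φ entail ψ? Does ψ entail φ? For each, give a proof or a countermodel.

(⟸) This fails. Under p = F, s = F, u = F, the left side is false but the right side is true.

(⟹) Assume the antecedent. If p is true, the antecedent cannot hold. If p is false, (u -> ~s) | (~p | ~u) reduces to true regardless of the other variables. Either way (u -> ~s) | (~p | ~u) holds.

Not equivalent: only (⇒) holds.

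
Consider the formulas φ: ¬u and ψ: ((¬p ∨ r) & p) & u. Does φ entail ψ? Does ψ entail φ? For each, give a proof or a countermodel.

(⇒) fails and (⇐) fails.

[⇒] This fails. Under r = F, u = F, p = F, the left side is true but the right side is false.

[⇐] This fails. Under r = T, u = T, p = T, the left side is false but the right side is true.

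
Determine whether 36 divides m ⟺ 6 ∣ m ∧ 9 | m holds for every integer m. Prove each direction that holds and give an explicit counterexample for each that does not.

[⇒] If 36 ∣ m, write m = 36q. Since 36 = 6·6, m = 6·(6q), so 6 ∣ m; and since 36 = 4·9, m = 9·(4q), so 9 ∣ m.

[⇐] This fails: take m = 18. Both 6 ∣ 18 and 9 ∣ 18, yet 18 is not a multiple of 36 (since 18 = 0·36 + 18), so 36 ∤ 18.

(⇒) holds; (⇐) fails.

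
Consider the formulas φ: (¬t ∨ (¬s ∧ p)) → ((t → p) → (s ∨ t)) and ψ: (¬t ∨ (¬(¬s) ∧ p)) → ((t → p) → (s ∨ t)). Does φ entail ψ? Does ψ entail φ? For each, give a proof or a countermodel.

Both directions hold.

(→) Assume the antecedent. If s is true, the consequent reduces to true regardless of the other variables. If s is false, the antecedent forces (s = F, t = T, p = F) or (s = F, t = T, p = T), and the consequent holds there. Either way the consequent holds.

(←) Assume the antecedent. If s is true, the consequent reduces to true regardless of the other variables. If s is false, the antecedent forces (s = F, t = T, p = F) or (s = F, t = T, p = T), and the consequent holds there. Either way the consequent holds.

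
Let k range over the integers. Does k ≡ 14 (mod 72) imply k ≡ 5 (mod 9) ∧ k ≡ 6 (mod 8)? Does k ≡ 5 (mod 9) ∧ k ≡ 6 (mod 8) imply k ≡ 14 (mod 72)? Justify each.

Both implications hold.

(→) Suppose k ≡ 14 (mod 72); write k = 72j + 14. Since 9 ∣ 72, reducing mod 9 gives k ≡ 14 ≡ 5 (mod 9); since 8 ∣ 72, reducing mod 8 gives k ≡ 14 ≡ 6 (mod 8).

(←) Conversely, if k ≡ 5 (mod 9) and k ≡ 6 (mod 8), then by the Chinese remainder theorem k ≡ 14 (mod 72). This is exactly k ≡ 14 (mod 72).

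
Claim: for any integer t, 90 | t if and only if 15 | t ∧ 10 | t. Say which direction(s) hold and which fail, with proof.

(⇒) holds; (⇐) fails.

(→) If 90 ∣ t, write t = 90q. Since 90 = 6·15, t = 15·(6q), so 15 ∣ t; and since 90 = 9·10, t = 10·(9q), so 10 ∣ t.

(←) This fails: take t = 30. Both 15 ∣ 30 and 10 ∣ 30, yet 30 is not a multiple of 90 (since 30 = 0·90 + 30), so 90 ∤ 30.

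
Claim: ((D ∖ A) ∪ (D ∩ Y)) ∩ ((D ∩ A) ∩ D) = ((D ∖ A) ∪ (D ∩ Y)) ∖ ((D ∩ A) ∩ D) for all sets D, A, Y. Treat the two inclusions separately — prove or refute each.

Forward inclusion. This inclusion fails. Take D = {1}, A = {1}, Y = {1}; then 1 ∈ ((D ∖ A) ∪ (D ∩ Y)) ∩ ((D ∩ A) ∩ D) but 1 ∉ ((D ∖ A) ∪ (D ∩ Y)) ∖ ((D ∩ A) ∩ D).

Reverse inclusion. This inclusion fails. Take D = {1}, A = ∅, Y = ∅; then 1 ∈ ((D ∖ A) ∪ (D ∩ Y)) ∖ ((D ∩ A) ∩ D) but 1 ∉ ((D ∖ A) ∪ (D ∩ Y)) ∩ ((D ∩ A) ∩ D).

(⊆) fails and (⊇) fails.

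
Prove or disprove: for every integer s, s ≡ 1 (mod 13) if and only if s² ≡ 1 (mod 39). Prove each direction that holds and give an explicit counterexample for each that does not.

Both directions fail.

(→) This fails: take s = 27. Then 27 ≡ 1 (mod 13), but 27² = 729 ≡ 27 (mod 39), not 1.

(←) This fails: take s = 25. Then 25² = 625 ≡ 1 (mod 39), yet 25 ≡ 12 (mod 13), not 1.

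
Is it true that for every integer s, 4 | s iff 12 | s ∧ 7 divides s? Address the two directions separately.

The forward direction fails; the converse holds.

(⟹) This fails: take s = 4. Certainly 4 ∣ 4, but 12 ∤ 4.

(⟸) Suppose 12 ∣ s and 7 ∣ s. Any common multiple of 12 and 7 is a multiple of their lcm; here gcd(12, 7) = 1, so lcm(12, 7) = 12·7 = 84, so 84 ∣ s. Since 4 ∣ 84, it follows that 4 ∣ s.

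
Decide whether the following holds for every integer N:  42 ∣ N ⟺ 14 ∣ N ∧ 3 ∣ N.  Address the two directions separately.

[⇒] If 42 ∣ N, write N = 42q. Since 42 = 3·14, N = 14·(3q), so 14 ∣ N; and since 42 = 14·3, N = 3·(14q), so 3 ∣ N.

[⇐] Suppose 14 ∣ N and 3 ∣ N. Any common multiple of 14 and 3 is a multiple of their lcm; here gcd(14, 3) = 1, so lcm(14, 3) = 14·3 = 42, so 42 ∣ N.

Both implications hold.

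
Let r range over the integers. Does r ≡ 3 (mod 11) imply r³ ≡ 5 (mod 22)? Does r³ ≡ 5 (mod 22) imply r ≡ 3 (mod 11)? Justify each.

Not equivalent: only (⇐) holds.

(→) This fails: take r = 14. Then 14 ≡ 3 (mod 11), but 14³ = 2744 ≡ 16 (mod 22), not 5.

(←) Conversely, the residues r modulo 22 with r³ ≡ 5 (mod 22) are exactly {3}, and each is ≡ 3 (mod 11).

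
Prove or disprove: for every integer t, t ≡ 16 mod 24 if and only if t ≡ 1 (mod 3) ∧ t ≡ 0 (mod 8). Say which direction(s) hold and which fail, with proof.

[⇒] Suppose t ≡ 16 (mod 24); write t = 24j + 16. Since 3 ∣ 24, reducing mod 3 gives t ≡ 16 ≡ 1 (mod 3); since 8 ∣ 24, reducing mod 8 gives t ≡ 16 ≡ 0 (mod 8).

[⇐] Conversely, if t ≡ 1 (mod 3) and t ≡ 0 (mod 8), then by the Chinese remainder theorem t ≡ 16 (mod 24). This is exactly t ≡ 16 (mod 24).

Both directions hold; the statement is true.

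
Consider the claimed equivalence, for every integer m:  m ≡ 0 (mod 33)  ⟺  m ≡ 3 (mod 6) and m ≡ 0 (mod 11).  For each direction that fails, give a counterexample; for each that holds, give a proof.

(←) If m ≡ 3 (mod 6) and m ≡ 0 (mod 11), then by the Chinese remainder theorem m ≡ 33 (mod 66). Since 33 ≡ 0 (mod 33) and 33 ∣ 66, we get m ≡ 0 (mod 33).

(→) This fails: m = 0 gives 0 ≡ 0 (mod 33) but 0 ≡ 0 (mod 6), so the conjunction on the right does not hold.

(⇒) fails; (⇐) holds.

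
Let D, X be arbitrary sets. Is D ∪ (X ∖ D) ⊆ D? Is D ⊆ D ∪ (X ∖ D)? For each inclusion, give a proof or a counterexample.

(⊆) fails; (⊇) holds.

(⟹) This inclusion fails. Take D = ∅, X = {1}; then 1 ∈ D ∪ (X ∖ D) but 1 ∉ D.

(⟸) Let x ∈ D. Then either x ∈ D and x ∉ X; or x ∈ D ∩ X. In each case x ∈ D ∪ (X ∖ D), so D ⊆ D ∪ (X ∖ D).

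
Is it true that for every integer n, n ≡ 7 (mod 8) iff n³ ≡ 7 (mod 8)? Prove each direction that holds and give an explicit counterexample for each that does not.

The biconditional holds.

(→) Suppose n ≡ 7 (mod 8). Write n = 8j + 7. Then (8j + 7)³ = 512j³ + 1344j² + 1176j + 343 = 8(64j³ + 168j² + 147j + 42) + 7, so n³ ≡ 7 (mod 8).

(←) For the converse, argue contrapositively. If n ≢ 7 (mod 8), then n is congruent to one of 0, 1, 2, 3, 4, 5, 6 modulo 8, and these give n³ ≡ 0, 1, 0, 3, 0, 5, 0 respectively — never 7.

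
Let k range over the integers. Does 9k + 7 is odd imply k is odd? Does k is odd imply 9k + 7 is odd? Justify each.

Neither direction holds.

[⇒] This fails: k = 4 gives 9k + 7 = 43, which is odd, but 4 is even, not odd.

[⇐] This also fails: k = 1 is odd, but 9k + 7 = 16 is even, not odd.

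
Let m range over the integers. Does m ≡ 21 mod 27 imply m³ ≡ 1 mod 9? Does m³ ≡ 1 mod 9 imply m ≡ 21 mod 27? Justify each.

Both directions fail.

(→) This fails: take m = 21. Then 21 ≡ 21 (mod 27), but 21³ = 9261 ≡ 0 (mod 9), not 1.

(←) This fails: take m = 1. Then 1³ = 1 ≡ 1 (mod 9), yet 1 ≡ 1 (mod 27), not 21.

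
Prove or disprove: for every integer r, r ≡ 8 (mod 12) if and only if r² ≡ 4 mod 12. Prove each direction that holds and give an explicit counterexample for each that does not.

(⟸) This fails: take r = 2. Then 2² = 4 ≡ 4 (mod 12), yet 2 ≡ 2 (mod 12), not 8.

(⟹) Suppose r ≡ 8 (mod 12). Write r = 12j + 8. Then (12j + 8)² = 144j² + 192j + 64 = 12(12j² + 16j + 5) + 4, so r² ≡ 4 (mod 12).

The forward direction holds; the converse fails.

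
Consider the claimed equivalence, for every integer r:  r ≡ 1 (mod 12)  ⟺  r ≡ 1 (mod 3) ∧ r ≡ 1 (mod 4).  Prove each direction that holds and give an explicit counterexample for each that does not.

Both implications hold.

[⇒] Suppose r ≡ 1 (mod 12); write r = 12j + 1. Since 3 ∣ 12, reducing mod 3 gives r ≡ 1 (mod 3); since 4 ∣ 12, reducing mod 4 gives r ≡ 1 (mod 4).

[⇐] Conversely, if r ≡ 1 (mod 3) and r ≡ 1 (mod 4), then by the Chinese remainder theorem r ≡ 1 (mod 12). This is exactly r ≡ 1 (mod 12).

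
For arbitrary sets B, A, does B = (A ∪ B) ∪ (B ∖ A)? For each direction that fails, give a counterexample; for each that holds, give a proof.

The sets are not equal: only the forward inclusion holds.

Forward inclusion. Let x ∈ B. Then either x ∈ B and x ∉ A; or x ∈ B ∩ A. In each case x ∈ (A ∪ B) ∪ (B ∖ A), so B ⊆ (A ∪ B) ∪ (B ∖ A).

Reverse inclusion. This inclusion fails. Take B = ∅, A = {1}; then 1 ∈ (A ∪ B) ∪ (B ∖ A) but 1 ∉ B.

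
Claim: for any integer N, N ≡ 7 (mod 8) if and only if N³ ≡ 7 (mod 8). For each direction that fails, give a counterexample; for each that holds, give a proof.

[⇐] For the converse, argue contrapositively. If N ≢ 7 (mod 8), then N is congruent to one of 0, 1, 2, 3, 4, 5, 6 modulo 8, and these give N³ ≡ 0, 1, 0, 3, 0, 5, 0 respectively — never 7.

[⇒] Suppose N ≡ 7 (mod 8). Write N = 8j + 7. Then (8j + 7)³ = 512j³ + 1344j² + 1176j + 343 = 8(64j³ + 168j² + 147j + 42) + 7, so N³ ≡ 7 (mod 8).

The biconditional holds.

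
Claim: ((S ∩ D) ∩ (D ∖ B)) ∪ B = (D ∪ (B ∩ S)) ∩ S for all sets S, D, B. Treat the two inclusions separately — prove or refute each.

The sets are not equal: only the reverse inclusion holds.

(⟸) Let x ∈ (D ∪ (B ∩ S)) ∩ S. Then either x ∈ S ∩ D and x ∉ B; or x ∈ S ∩ B and x ∉ D; or x ∈ S ∩ D ∩ B. In each case x ∈ ((S ∩ D) ∩ (D ∖ B)) ∪ B, so (D ∪ (B ∩ S)) ∩ S ⊆ ((S ∩ D) ∩ (D ∖ B)) ∪ B.

(⟹) This inclusion fails. Take S = ∅, D = ∅, B = {1}; then 1 ∈ ((S ∩ D) ∩ (D ∖ B)) ∪ B but 1 ∉ (D ∪ (B ∩ S)) ∩ S.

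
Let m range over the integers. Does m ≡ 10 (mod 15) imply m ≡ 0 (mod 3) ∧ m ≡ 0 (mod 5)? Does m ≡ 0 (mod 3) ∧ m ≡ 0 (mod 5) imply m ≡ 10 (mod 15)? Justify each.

(⇒) fails and (⇐) fails.

(⇒) This fails: m = 10 gives 10 ≡ 10 (mod 15) but 10 ≡ 1 (mod 3), so the conjunction on the right does not hold.

(⇐) This fails: m = 0 satisfies both congruences on the right (0 ≡ 0 mod 3 and 0 ≡ 0 mod 5) yet 0 ≡ 0 (mod 15), not 10.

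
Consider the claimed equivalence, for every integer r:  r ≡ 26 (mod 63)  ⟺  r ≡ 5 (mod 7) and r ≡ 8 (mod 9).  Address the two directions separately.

Equivalent; both directions hold.

Forward direction. Suppose r ≡ 26 (mod 63); write r = 63j + 26. Since 7 ∣ 63, reducing mod 7 gives r ≡ 26 ≡ 5 (mod 7); since 9 ∣ 63, reducing mod 9 gives r ≡ 26 ≡ 8 (mod 9).

Converse. If r ≡ 5 (mod 7) and r ≡ 8 (mod 9), then by the Chinese remainder theorem r ≡ 26 (mod 63). This is exactly r ≡ 26 (mod 63).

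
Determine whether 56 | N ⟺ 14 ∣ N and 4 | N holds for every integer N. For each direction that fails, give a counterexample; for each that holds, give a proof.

(⟹) If 56 ∣ N, write N = 56q. Since 56 = 4·14, N = 14·(4q), so 14 ∣ N; and since 56 = 14·4, N = 4·(14q), so 4 ∣ N.

(⟸) This fails: take N = 28. Both 14 ∣ 28 and 4 ∣ 28, yet 28 is not a multiple of 56 (since 28 = 0·56 + 28), so 56 ∤ 28.

Only the forward direction holds.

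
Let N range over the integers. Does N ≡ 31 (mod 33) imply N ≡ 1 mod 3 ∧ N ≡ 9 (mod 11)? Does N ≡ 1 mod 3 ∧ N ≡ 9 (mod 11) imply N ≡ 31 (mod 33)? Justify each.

(←) If N ≡ 1 (mod 3) and N ≡ 9 (mod 11), then by the Chinese remainder theorem N ≡ 31 (mod 33). This is exactly N ≡ 31 (mod 33).

(→) Suppose N ≡ 31 (mod 33); write N = 33j + 31. Since 3 ∣ 33, reducing mod 3 gives N ≡ 31 ≡ 1 (mod 3); since 11 ∣ 33, reducing mod 11 gives N ≡ 31 ≡ 9 (mod 11).

The biconditional holds.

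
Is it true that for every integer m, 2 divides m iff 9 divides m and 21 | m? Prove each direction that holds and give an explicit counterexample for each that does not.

Neither direction holds.

Forward direction. This fails: take m = 2. Certainly 2 ∣ 2, but 9 ∤ 2.

Converse. This fails: take m = 63. Both 9 ∣ 63 and 21 ∣ 63, yet 63 is not a multiple of 2 (since 63 = 31·2 + 1), so 2 ∤ 63.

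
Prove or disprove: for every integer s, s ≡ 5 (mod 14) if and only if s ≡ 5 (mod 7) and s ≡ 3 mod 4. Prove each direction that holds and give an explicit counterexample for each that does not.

[⇒] This fails: s = 5 gives 5 ≡ 5 (mod 14) but 5 ≡ 1 (mod 4), so the conjunction on the right does not hold.

[⇐] Conversely, if s ≡ 5 (mod 7) and s ≡ 3 (mod 4), then by the Chinese remainder theorem s ≡ 19 (mod 28). Since 19 ≡ 5 (mod 14) and 14 ∣ 28, we get s ≡ 5 (mod 14).

Not equivalent: only (⇐) holds.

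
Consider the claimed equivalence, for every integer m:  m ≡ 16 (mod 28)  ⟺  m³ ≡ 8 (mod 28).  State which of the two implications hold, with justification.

Only the forward implication holds.

Converse. This fails: take m = 2. Then 2³ = 8 ≡ 8 (mod 28), yet 2 ≡ 2 (mod 28), not 16.

Forward direction. Suppose m ≡ 16 (mod 28). Write m = 28j + 16. Then (28j + 16)³ = 21952j³ + 37632j² + 21504j + 4096 = 28(784j³ + 1344j² + 768j + 146) + 8, so m³ ≡ 8 (mod 28).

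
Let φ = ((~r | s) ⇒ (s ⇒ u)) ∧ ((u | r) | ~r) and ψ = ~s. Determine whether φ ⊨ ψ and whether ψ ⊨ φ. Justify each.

Only the reverse direction holds.

[⇒] This fails. Under u = T, s = T, r = F, the left side is true but the right side is false.

[⇐] Assume the antecedent. If u is true, the consequent reduces to true regardless of the other variables. If u is false, the antecedent forces (u = F, s = F, r = F) or (u = F, s = F, r = T), and the consequent holds there. Either way the consequent holds.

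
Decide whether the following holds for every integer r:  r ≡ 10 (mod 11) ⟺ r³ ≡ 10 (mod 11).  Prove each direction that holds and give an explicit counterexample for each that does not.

Both implications hold.

Converse. For the converse, argue contrapositively. If r ≢ 10 (mod 11), then r is congruent to one of 0, 1, 2, 3, 4, 5, 6, 7, 8, 9 modulo 11, and these give r³ ≡ 0, 1, 8, 5, 9, 4, 7, 2, 6, 3 respectively — never 10.

Forward direction. Suppose r ≡ 10 (mod 11). Write r = 11j + 10. Then (11j + 10)³ = 1331j³ + 3630j² + 3300j + 1000 = 11(121j³ + 330j² + 300j + 90) + 10, so r³ ≡ 10 (mod 11).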